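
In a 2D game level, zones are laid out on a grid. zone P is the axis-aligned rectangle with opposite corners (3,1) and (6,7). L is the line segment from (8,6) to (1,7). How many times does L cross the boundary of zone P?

The segment meets the boundary at (3,6.714), (6,6.286).

2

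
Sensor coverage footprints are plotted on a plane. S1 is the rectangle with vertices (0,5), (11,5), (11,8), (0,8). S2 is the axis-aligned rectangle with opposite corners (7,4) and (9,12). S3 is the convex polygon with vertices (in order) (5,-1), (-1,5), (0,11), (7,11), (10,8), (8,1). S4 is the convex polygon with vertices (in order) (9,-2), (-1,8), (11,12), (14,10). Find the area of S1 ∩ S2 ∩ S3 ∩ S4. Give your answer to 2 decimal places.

The intersection is the polygon with vertices (7,5), (7,8), (9,8), (9,5).
By the shoelace formula its area is 6.00.

6.00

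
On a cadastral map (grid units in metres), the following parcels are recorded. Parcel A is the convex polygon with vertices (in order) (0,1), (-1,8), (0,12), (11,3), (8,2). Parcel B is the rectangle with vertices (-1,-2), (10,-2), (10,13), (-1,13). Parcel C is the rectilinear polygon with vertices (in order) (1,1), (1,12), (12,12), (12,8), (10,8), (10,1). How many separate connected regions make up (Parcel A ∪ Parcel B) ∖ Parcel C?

(Parcel A ∪ Parcel B) ∖ Parcel C splits into 2 disjoint pieces (area 0.5758, area 66).

2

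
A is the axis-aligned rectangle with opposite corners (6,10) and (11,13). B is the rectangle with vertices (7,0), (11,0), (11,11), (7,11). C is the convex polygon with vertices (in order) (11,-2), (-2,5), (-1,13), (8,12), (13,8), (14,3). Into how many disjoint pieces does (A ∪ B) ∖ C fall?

(A ∪ B) ∖ C splits into 2 disjoint pieces (area 8.3778, area 0.022).

2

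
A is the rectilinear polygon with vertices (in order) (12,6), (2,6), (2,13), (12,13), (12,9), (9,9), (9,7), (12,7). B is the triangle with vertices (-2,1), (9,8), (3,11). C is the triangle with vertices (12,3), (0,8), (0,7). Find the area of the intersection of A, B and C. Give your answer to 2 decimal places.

1.47

The intersection is the polygon with vertices (2,7.167), (4.8,6), (3,6), (2,6.333).
By the shoelace formula its area is 1.47.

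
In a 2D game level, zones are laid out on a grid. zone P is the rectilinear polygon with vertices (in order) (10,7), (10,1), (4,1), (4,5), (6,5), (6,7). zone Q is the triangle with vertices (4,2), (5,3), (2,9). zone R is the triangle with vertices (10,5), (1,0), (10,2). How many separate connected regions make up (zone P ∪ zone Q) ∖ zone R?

(zone P ∪ zone Q) ∖ zone R splits into 2 disjoint pieces (area 2.25, area 21).

2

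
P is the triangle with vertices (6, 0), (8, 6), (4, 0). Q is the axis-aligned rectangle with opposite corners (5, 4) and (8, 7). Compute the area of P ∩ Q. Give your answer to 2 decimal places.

0.67

The intersection is the polygon with vertices (7.333,4), (6.667,4), (8,6).
By the shoelace formula its area is 0.67.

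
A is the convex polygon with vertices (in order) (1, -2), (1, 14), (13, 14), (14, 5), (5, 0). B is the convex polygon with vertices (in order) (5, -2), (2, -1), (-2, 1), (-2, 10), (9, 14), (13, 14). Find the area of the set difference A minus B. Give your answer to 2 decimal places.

49.17

|A| = 159, |A∩B| = 109.829.
|A ∖ B| = |A| − |A∩B| = 159 − 109.829 = 49.17.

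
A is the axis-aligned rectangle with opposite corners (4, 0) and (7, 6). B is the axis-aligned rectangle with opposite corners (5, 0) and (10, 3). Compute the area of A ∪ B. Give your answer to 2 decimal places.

By inclusion–exclusion:
Individual areas: |A| = 18, |B| = 15.
|A∩B|: x∈[5,7], y∈[0,3] → 2·3 = 6.
|A ∪ B| = 33 − 6 = 27.00.

27.00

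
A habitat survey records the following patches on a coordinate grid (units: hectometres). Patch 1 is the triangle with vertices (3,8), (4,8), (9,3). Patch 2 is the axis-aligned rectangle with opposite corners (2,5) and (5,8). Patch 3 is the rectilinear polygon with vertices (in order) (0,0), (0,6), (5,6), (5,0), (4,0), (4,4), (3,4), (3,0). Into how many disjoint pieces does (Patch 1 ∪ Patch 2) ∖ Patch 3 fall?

(Patch 1 ∪ Patch 2) ∖ Patch 3 is a single connected region.

1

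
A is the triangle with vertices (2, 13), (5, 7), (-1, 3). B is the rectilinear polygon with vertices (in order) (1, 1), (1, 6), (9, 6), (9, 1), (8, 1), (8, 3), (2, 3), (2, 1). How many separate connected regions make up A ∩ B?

1

A ∩ B is a single connected region.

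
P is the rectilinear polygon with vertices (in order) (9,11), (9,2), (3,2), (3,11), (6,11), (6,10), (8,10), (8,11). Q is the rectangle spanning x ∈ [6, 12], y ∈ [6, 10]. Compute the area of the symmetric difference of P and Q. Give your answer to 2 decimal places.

52.00

|P| = 52, |Q| = 24, |P∩Q| = 12.
|P △ Q| = |P| + |Q| − 2·|P∩Q| = 52 + 24 − 24 = 52.00.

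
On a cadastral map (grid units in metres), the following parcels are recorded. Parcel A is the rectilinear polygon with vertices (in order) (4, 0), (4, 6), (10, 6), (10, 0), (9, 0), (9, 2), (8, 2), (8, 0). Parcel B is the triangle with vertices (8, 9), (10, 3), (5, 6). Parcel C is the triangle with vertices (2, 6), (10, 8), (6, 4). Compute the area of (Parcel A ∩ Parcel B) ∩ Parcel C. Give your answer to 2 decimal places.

1.69

The region (Parcel A ∩ Parcel B) ∩ Parcel C is the polygon with vertices (5,6), (8,6), (6.875,4.875).
By the shoelace formula its area is 1.69.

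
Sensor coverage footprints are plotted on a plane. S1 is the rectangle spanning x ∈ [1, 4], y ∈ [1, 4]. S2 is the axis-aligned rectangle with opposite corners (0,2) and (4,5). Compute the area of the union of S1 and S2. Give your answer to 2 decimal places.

15.00

By inclusion–exclusion:
Individual areas: |S1| = 9, |S2| = 12.
|S1∩S2|: x∈[1,4], y∈[2,4] → 3·2 = 6.
|S1 ∪ S2| = 21 − 6 = 15.00.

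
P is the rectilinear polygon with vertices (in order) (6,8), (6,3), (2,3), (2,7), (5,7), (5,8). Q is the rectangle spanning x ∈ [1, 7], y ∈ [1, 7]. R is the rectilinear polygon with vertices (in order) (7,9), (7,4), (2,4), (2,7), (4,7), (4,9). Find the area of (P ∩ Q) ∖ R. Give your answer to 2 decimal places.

4.00

|P ∩ Q| = 16.
|(P ∩ Q) ∩ R| = 12.
|(P ∩ Q) ∖ R| = 16 − 12 = 4.00.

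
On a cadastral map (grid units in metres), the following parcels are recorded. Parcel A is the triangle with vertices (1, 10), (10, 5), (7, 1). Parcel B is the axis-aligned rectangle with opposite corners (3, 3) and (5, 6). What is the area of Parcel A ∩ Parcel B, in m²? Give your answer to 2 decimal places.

The intersection is the polygon with vertices (3.667,6), (5,6), (5,4).
By the shoelace formula its area is 1.33.

1.33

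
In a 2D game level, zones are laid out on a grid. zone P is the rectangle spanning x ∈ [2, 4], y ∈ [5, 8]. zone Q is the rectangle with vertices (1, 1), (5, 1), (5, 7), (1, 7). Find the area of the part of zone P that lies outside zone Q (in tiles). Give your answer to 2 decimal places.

2.00

|zone P∩zone Q|: x∈[2,4], y∈[5,7] → 2·2 = 4.
|zone P| = 6.
|zone P ∖ zone Q| = |zone P| − |zone P∩zone Q| = 6 − 4 = 2.00.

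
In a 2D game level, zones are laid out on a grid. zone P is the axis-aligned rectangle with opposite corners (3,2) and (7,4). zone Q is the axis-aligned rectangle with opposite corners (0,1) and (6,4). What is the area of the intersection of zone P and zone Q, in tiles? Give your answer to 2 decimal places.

|zone P∩zone Q|: x∈[3,6], y∈[2,4] → 3·2 = 6.

6.00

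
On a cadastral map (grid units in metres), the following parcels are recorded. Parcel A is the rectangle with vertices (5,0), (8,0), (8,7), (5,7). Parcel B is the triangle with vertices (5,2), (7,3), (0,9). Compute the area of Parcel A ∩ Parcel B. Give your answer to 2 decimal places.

2.71

The intersection is the polygon with vertices (5,4.714), (7,3), (5,2).
By the shoelace formula its area is 2.71.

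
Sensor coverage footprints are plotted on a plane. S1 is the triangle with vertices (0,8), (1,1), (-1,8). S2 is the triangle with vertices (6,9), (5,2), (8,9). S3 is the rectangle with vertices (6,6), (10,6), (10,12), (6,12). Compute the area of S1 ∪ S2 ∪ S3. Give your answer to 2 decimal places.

By inclusion–exclusion:
Individual areas: |S1| = 3.5, |S2| = 7, |S3| = 24.
|S1∩S2| = 0.
|S1∩S3| = 0.
|S2∩S3| = 4.0714.
|S1∩S2∩S3| = 0.
|S1 ∪ S2 ∪ S3| = 34.5 − 4.0714 + 0 = 30.43.

30.43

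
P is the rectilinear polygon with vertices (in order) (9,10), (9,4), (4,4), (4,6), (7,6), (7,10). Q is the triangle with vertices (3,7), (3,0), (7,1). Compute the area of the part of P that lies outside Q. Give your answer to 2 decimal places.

17.25

|P| = 18, |P∩Q| = 0.75.
|P ∖ Q| = |P| − |P∩Q| = 18 − 0.75 = 17.25.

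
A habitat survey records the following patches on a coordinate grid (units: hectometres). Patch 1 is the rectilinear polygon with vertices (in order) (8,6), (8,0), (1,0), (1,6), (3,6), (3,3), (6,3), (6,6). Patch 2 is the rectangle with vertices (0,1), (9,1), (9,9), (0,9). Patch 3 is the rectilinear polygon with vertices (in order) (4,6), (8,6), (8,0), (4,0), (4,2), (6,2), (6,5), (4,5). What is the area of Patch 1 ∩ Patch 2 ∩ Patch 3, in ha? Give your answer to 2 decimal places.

The intersection is the polygon with vertices (4,1), (4,2), (6,2), (6,3), (6,5), (6,6), (8,6), (8,1).
By the shoelace formula its area is 12.00.

12.00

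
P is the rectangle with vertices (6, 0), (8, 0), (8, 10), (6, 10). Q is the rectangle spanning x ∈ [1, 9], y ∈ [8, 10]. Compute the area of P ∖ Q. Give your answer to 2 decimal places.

16.00

|P∩Q|: x∈[6,8], y∈[8,10] → 2·2 = 4.
|P| = 20.
|P ∖ Q| = |P| − |P∩Q| = 20 − 4 = 16.00.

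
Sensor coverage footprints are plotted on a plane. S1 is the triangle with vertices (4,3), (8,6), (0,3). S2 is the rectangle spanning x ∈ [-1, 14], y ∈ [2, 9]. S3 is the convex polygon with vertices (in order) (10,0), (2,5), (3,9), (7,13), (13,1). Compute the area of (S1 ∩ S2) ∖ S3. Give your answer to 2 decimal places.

|S1 ∩ S2| = 6.
|(S1 ∩ S2) ∩ S3| = 3.0767.
|(S1 ∩ S2) ∖ S3| = 6 − 3.0767 = 2.92.

2.92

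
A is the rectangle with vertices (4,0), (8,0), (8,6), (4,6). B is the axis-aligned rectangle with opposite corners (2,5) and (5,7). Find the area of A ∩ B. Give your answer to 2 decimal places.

|A∩B|: x∈[4,5], y∈[5,6] → 1·1 = 1.

1.00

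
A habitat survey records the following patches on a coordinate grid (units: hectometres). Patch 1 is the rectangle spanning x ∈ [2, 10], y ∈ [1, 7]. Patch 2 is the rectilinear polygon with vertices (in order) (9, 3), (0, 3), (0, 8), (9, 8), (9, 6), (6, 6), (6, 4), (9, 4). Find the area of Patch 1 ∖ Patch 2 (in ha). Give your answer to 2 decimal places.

26.00

|Patch 1| = 48, |Patch 1∩Patch 2| = 22.
|Patch 1 ∖ Patch 2| = |Patch 1| − |Patch 1∩Patch 2| = 48 − 22 = 26.00.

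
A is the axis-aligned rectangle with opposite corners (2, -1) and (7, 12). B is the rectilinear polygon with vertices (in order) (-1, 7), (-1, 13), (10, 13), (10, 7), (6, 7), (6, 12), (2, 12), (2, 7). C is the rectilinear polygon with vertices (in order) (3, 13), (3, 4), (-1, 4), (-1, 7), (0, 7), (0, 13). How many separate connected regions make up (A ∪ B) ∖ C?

2

(A ∪ B) ∖ C splits into 2 disjoint pieces (area 79, area 6).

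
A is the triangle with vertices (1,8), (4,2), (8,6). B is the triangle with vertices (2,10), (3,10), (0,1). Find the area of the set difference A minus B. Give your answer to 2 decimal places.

17.34

|A| = 18, |A∩B| = 0.6626.
|A ∖ B| = |A| − |A∩B| = 18 − 0.6626 = 17.34.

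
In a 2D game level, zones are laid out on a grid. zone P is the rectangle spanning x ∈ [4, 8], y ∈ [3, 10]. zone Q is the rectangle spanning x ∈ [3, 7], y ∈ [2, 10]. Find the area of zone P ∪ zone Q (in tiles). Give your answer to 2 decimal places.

39.00

By inclusion–exclusion:
Individual areas: |zone P| = 28, |zone Q| = 32.
|zone P∩zone Q|: x∈[4,7], y∈[3,10] → 3·7 = 21.
|zone P ∪ zone Q| = 60 − 21 = 39.00.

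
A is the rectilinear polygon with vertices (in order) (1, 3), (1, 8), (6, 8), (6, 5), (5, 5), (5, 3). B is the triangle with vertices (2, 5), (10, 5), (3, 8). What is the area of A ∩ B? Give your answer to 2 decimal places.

8.57

The intersection is the polygon with vertices (6,5), (5,5), (2,5), (3,8), (6,6.714).
By the shoelace formula its area is 8.57.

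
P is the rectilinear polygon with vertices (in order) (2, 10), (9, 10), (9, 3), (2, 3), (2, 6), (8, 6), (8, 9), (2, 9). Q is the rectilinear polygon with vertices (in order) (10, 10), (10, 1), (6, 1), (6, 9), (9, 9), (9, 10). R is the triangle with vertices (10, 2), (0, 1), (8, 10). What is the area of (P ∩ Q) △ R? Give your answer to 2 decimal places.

|P ∩ Q| = 12.
|(P ∩ Q) ∩ R| = 10.875.
|(P ∩ Q) △ R| = 12 + 41 − 21.75 = 31.25.

31.25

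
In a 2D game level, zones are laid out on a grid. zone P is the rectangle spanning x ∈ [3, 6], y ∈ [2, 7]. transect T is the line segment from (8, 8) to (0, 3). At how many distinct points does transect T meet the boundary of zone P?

The segment meets the boundary at (3,4.875), (6,6.75).

2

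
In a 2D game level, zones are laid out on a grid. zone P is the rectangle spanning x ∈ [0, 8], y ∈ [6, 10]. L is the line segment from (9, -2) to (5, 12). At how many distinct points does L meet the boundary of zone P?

2

The segment meets the boundary at (5.571,10), (6.714,6).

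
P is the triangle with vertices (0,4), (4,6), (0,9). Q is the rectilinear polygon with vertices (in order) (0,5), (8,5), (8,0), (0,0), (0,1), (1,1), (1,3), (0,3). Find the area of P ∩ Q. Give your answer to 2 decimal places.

The intersection is the polygon with vertices (0,4), (0,5), (2,5).
By the shoelace formula its area is 1.00.

1.00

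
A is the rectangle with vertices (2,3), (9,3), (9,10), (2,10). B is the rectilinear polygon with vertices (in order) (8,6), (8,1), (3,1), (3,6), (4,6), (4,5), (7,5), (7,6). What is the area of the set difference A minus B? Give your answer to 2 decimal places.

37.00

|A| = 49, |A∩B| = 12.
|A ∖ B| = |A| − |A∩B| = 49 − 12 = 37.00.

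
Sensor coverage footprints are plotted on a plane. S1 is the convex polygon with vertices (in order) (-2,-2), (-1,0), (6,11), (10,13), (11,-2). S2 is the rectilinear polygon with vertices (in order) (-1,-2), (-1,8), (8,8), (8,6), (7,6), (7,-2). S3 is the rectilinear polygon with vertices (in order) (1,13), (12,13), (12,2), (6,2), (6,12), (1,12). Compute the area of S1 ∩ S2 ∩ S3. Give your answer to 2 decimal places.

The intersection is the polygon with vertices (8,8), (8,6), (7,6), (7,2), (6,2), (6,8).
By the shoelace formula its area is 8.00.

8.00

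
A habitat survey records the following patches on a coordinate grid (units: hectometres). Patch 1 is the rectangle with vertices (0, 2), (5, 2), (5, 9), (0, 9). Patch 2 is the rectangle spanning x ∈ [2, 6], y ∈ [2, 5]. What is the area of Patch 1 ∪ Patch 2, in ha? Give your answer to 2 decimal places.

By inclusion–exclusion:
Individual areas: |Patch 1| = 35, |Patch 2| = 12.
|Patch 1∩Patch 2|: x∈[2,5], y∈[2,5] → 3·3 = 9.
|Patch 1 ∪ Patch 2| = 47 − 9 = 38.00.

38.00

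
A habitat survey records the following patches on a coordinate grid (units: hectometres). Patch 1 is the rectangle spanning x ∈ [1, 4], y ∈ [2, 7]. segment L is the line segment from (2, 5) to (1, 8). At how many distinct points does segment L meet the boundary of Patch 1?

1

The segment meets the boundary at (1.333,7).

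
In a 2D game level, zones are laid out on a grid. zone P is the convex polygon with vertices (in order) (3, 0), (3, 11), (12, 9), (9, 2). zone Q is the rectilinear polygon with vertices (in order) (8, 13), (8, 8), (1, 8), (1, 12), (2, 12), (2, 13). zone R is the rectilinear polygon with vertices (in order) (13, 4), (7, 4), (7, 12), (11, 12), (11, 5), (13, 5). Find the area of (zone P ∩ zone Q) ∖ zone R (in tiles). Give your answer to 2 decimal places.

10.22

|zone P ∩ zone Q| = 12.2222.
|(zone P ∩ zone Q) ∩ zone R| = 2.
|(zone P ∩ zone Q) ∖ zone R| = 12.2222 − 2 = 10.22.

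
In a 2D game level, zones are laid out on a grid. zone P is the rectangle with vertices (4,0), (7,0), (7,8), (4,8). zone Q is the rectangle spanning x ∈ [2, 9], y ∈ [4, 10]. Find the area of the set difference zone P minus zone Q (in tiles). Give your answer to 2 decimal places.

|zone P∩zone Q|: x∈[4,7], y∈[4,8] → 3·4 = 12.
|zone P| = 24.
|zone P ∖ zone Q| = |zone P| − |zone P∩zone Q| = 24 − 12 = 12.00.

12.00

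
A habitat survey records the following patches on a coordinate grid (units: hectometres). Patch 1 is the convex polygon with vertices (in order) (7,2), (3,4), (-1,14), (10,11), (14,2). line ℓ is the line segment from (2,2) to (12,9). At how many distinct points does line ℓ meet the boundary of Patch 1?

2

The segment meets the boundary at (11.153,8.407), (4.083,3.458).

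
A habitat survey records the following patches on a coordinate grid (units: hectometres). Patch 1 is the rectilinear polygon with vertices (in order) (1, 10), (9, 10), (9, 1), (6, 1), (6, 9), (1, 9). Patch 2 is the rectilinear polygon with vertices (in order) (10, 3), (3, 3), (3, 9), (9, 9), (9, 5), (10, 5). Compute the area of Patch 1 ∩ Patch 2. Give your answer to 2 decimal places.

18.00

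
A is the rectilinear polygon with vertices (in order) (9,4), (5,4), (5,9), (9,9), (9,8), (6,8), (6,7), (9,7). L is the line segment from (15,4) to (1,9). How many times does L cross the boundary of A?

4

The segment meets the boundary at (5,7.571), (6,7.214), (6.6,7), (9,6.143).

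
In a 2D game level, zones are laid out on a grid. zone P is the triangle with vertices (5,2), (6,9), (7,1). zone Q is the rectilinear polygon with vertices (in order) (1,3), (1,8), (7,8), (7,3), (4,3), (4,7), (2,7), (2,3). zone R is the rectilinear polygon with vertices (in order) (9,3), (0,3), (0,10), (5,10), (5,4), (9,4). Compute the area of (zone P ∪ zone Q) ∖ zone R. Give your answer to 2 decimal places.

|zone P ∪ zone Q| = 24.8125.
|(zone P ∪ zone Q) ∩ zone R| = 14.
|(zone P ∪ zone Q) ∖ zone R| = 24.8125 − 14 = 10.81.

10.81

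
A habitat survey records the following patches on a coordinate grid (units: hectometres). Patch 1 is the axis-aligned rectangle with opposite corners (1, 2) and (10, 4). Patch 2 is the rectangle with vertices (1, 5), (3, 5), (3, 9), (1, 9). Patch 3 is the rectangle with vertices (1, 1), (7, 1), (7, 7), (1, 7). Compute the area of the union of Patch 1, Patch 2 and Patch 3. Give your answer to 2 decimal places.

By inclusion–exclusion:
Individual areas: |Patch 1| = 18, |Patch 2| = 8, |Patch 3| = 36.
|Patch 1∩Patch 2| = 0 (no overlap).
|Patch 1∩Patch 3|: x∈[1,7], y∈[2,4] → 6·2 = 12.
|Patch 2∩Patch 3|: x∈[1,3], y∈[5,7] → 2·2 = 4.
|Patch 1∩Patch 2∩Patch 3| = 0.
|Patch 1 ∪ Patch 2 ∪ Patch 3| = 62 − 16 + 0 = 46.00.

46.00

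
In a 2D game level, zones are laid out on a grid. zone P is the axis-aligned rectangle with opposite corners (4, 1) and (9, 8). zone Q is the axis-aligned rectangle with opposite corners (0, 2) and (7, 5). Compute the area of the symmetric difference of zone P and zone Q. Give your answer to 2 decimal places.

|zone P∩zone Q|: x∈[4,7], y∈[2,5] → 3·3 = 9.
|zone P △ zone Q| = |zone P| + |zone Q| − 2·|zone P∩zone Q| = 35 + 21 − 18 = 38.00.

38.00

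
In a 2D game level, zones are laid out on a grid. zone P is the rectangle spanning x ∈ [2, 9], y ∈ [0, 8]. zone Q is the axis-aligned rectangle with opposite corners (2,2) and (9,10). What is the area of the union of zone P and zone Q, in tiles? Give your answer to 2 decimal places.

By inclusion–exclusion:
Individual areas: |zone P| = 56, |zone Q| = 56.
|zone P∩zone Q|: x∈[2,9], y∈[2,8] → 7·6 = 42.
|zone P ∪ zone Q| = 112 − 42 = 70.00.

70.00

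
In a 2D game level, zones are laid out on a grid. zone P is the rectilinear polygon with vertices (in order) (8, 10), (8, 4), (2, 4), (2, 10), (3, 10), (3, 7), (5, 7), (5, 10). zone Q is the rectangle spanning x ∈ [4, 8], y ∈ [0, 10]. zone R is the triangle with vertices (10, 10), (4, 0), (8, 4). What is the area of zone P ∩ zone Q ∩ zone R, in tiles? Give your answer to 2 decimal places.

The intersection is the polygon with vertices (6.4,4), (8,6.667), (8,4).
By the shoelace formula its area is 2.13.

2.13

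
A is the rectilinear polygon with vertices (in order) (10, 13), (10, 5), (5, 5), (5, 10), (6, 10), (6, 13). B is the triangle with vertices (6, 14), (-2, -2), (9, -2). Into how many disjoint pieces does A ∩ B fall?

A ∩ B is a single connected region.

1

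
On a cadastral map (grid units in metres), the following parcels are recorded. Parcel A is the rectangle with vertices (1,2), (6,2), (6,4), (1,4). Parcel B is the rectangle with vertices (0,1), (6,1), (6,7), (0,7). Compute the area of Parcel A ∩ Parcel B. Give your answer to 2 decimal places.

10.00

|Parcel A∩Parcel B|: x∈[1,6], y∈[2,4] → 5·2 = 10.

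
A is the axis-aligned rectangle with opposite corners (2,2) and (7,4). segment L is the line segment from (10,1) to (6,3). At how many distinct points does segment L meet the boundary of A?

The segment meets the boundary at (7,2.5).

1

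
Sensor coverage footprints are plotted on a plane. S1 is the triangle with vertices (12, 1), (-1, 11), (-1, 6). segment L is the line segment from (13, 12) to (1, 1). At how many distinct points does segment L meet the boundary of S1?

2

The segment meets the boundary at (4.251,3.98), (6.019,5.601).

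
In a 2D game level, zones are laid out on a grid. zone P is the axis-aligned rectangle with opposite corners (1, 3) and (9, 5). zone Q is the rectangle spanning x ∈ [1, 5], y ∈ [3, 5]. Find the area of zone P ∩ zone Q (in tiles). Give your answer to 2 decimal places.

|zone P∩zone Q|: x∈[1,5], y∈[3,5] → 4·2 = 8.

8.00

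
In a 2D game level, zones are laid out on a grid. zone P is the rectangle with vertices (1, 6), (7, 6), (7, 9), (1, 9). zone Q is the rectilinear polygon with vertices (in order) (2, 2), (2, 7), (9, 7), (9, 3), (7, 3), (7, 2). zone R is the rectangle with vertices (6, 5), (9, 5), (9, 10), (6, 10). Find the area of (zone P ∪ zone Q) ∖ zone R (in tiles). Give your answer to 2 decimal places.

38.00

|zone P ∪ zone Q| = 46.
|(zone P ∪ zone Q) ∩ zone R| = 8.
|(zone P ∪ zone Q) ∖ zone R| = 46 − 8 = 38.00.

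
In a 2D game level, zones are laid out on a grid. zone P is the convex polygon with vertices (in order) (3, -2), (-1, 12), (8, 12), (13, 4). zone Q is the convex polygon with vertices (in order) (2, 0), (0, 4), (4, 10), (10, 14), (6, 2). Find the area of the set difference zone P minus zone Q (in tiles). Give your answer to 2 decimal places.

65.52

|zone P| = 118, |zone P∩zone Q| = 52.4829.
|zone P ∖ zone Q| = |zone P| − |zone P∩zone Q| = 118 − 52.4829 = 65.52.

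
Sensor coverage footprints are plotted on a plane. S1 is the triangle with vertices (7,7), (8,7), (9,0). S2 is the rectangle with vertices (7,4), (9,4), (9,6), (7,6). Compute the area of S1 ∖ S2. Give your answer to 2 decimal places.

|S1| = 3.5, |S1∩S2| = 1.4286.
|S1 ∖ S2| = |S1| − |S1∩S2| = 3.5 − 1.4286 = 2.07.

2.07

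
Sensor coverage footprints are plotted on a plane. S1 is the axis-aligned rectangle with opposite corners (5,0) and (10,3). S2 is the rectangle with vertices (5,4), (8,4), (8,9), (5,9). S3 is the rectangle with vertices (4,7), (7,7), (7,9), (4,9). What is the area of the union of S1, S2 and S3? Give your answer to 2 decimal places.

32.00

By inclusion–exclusion:
Individual areas: |S1| = 15, |S2| = 15, |S3| = 6.
|S1∩S2| = 0 (no overlap).
|S1∩S3| = 0 (no overlap).
|S2∩S3|: x∈[5,7], y∈[7,9] → 2·2 = 4.
|S1∩S2∩S3| = 0.
|S1 ∪ S2 ∪ S3| = 36 − 4 + 0 = 32.00.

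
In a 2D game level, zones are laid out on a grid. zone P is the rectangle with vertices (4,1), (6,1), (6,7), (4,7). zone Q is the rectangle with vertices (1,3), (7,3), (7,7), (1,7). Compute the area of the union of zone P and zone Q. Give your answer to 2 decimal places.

28.00

By inclusion–exclusion:
Individual areas: |zone P| = 12, |zone Q| = 24.
|zone P∩zone Q|: x∈[4,6], y∈[3,7] → 2·4 = 8.
|zone P ∪ zone Q| = 36 − 8 = 28.00.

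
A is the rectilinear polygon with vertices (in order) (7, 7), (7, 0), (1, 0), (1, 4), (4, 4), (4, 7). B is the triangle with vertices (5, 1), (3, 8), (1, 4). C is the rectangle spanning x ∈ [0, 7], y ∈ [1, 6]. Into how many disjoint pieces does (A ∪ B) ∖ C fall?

3

(A ∪ B) ∖ C splits into 3 disjoint pieces (area 6, area 1.5714, area 3).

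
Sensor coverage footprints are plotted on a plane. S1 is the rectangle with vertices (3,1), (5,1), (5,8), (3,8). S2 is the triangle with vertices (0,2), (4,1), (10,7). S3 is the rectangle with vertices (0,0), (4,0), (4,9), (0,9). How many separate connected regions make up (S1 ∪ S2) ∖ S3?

(S1 ∪ S2) ∖ S3 is a single connected region.

1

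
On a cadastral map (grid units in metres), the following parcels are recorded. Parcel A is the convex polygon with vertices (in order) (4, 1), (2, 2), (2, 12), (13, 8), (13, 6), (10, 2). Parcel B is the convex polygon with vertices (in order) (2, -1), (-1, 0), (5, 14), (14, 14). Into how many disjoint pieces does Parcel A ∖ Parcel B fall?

2

Parcel A ∖ Parcel B splits into 2 disjoint pieces (area 36.2052, area 4.6348).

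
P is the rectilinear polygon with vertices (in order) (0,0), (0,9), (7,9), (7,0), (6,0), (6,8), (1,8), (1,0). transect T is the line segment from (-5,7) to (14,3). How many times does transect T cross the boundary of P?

The segment meets the boundary at (7,4.474), (6,4.684), (1,5.737), (0,5.947).

4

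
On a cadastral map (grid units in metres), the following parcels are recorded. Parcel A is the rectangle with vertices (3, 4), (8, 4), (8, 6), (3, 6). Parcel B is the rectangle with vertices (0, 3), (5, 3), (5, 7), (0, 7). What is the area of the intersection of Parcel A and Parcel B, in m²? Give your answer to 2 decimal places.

|Parcel A∩Parcel B|: x∈[3,5], y∈[4,6] → 2·2 = 4.

4.00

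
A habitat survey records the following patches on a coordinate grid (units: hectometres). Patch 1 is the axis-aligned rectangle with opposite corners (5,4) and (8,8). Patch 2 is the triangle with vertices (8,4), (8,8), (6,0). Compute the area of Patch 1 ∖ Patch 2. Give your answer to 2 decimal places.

|Patch 1| = 12, |Patch 1∩Patch 2| = 2.
|Patch 1 ∖ Patch 2| = |Patch 1| − |Patch 1∩Patch 2| = 12 − 2 = 10.00.

10.00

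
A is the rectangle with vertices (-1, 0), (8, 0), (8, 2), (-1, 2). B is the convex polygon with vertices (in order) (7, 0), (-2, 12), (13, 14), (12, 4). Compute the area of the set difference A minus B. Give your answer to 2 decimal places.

14.90

|A| = 18, |A∩B| = 3.1.
|A ∖ B| = |A| − |A∩B| = 18 − 3.1 = 14.90.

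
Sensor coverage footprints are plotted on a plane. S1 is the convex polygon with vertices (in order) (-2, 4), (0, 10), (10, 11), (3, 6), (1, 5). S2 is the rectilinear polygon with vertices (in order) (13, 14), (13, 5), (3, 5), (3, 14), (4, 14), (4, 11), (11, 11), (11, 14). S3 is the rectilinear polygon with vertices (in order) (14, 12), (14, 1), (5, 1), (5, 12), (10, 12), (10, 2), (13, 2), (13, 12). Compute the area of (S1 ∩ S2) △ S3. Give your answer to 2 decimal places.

68.69

|S1 ∩ S2| = 15.05.
|(S1 ∩ S2) ∩ S3| = 7.6786.
|(S1 ∩ S2) △ S3| = 15.05 + 69 − 15.3571 = 68.69.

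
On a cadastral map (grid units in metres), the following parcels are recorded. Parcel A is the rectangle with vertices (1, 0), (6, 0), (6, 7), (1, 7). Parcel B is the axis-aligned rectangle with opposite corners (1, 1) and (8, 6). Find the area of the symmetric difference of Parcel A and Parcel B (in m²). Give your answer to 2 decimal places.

20.00

|Parcel A∩Parcel B|: x∈[1,6], y∈[1,6] → 5·5 = 25.
|Parcel A △ Parcel B| = |Parcel A| + |Parcel B| − 2·|Parcel A∩Parcel B| = 35 + 35 − 50 = 20.00.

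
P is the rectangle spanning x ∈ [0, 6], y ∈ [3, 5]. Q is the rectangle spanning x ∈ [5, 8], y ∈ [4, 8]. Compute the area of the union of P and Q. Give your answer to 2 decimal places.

23.00

By inclusion–exclusion:
Individual areas: |P| = 12, |Q| = 12.
|P∩Q|: x∈[5,6], y∈[4,5] → 1·1 = 1.
|P ∪ Q| = 24 − 1 = 23.00.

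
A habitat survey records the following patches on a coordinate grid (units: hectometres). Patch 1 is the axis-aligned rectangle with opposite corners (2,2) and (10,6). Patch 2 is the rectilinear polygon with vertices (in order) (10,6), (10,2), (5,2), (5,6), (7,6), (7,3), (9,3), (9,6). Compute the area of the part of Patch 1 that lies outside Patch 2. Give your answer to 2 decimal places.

18.00

|Patch 1| = 32, |Patch 1∩Patch 2| = 14.
|Patch 1 ∖ Patch 2| = |Patch 1| − |Patch 1∩Patch 2| = 32 − 14 = 18.00.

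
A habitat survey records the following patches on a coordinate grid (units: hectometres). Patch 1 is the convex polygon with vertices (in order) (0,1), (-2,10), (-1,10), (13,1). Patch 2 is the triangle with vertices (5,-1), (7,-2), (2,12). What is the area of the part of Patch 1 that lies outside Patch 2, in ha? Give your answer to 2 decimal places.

56.84

|Patch 1| = 63, |Patch 1∩Patch 2| = 6.1593.
|Patch 1 ∖ Patch 2| = |Patch 1| − |Patch 1∩Patch 2| = 63 − 6.1593 = 56.84.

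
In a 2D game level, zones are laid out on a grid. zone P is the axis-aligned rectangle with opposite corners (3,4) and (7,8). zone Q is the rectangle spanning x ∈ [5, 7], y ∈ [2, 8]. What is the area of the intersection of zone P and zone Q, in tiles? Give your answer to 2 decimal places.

|zone P∩zone Q|: x∈[5,7], y∈[4,8] → 2·4 = 8.

8.00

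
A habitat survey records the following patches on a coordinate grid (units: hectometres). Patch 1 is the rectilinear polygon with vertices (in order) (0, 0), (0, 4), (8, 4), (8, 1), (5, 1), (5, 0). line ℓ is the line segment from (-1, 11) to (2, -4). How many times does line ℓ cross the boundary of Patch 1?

The segment meets the boundary at (1.2,0), (0.4,4).

2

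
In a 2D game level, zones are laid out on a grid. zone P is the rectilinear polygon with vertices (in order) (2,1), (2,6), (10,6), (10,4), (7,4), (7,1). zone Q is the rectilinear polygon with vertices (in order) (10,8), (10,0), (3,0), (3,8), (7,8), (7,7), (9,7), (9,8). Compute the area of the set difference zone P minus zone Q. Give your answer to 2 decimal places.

|zone P| = 31, |zone P∩zone Q| = 26.
|zone P ∖ zone Q| = |zone P| − |zone P∩zone Q| = 31 − 26 = 5.00.

5.00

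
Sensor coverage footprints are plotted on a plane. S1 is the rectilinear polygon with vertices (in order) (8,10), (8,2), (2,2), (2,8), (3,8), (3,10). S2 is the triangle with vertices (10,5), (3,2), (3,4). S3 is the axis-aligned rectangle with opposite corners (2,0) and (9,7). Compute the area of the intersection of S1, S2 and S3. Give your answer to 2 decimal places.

The intersection is the polygon with vertices (3,2), (3,4), (8,4.714), (8,4.143).
By the shoelace formula its area is 6.43.

6.43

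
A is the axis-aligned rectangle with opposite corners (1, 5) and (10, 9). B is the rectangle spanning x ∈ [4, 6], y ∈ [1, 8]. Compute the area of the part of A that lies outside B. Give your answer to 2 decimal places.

|A∩B|: x∈[4,6], y∈[5,8] → 2·3 = 6.
|A| = 36.
|A ∖ B| = |A| − |A∩B| = 36 − 6 = 30.00.

30.00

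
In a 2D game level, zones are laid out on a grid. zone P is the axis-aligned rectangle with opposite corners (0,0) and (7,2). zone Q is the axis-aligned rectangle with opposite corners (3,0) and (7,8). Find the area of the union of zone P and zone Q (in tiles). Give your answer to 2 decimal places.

38.00

By inclusion–exclusion:
Individual areas: |zone P| = 14, |zone Q| = 32.
|zone P∩zone Q|: x∈[3,7], y∈[0,2] → 4·2 = 8.
|zone P ∪ zone Q| = 46 − 8 = 38.00.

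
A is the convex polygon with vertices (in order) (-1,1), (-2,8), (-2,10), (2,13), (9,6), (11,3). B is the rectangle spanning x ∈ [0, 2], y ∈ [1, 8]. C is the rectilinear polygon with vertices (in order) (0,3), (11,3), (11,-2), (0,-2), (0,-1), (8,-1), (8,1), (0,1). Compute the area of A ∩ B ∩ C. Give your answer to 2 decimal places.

The intersection is the polygon with vertices (0,3), (2,3), (2,1.5), (0,1.167).
By the shoelace formula its area is 3.33.

3.33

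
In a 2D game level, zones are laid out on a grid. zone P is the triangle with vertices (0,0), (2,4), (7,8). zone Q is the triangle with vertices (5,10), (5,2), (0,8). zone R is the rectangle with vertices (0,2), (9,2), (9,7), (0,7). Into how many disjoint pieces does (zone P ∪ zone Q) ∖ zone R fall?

3

(zone P ∪ zone Q) ∖ zone R splits into 3 disjoint pieces (area 9.5833, area 0.1875, area 0.75).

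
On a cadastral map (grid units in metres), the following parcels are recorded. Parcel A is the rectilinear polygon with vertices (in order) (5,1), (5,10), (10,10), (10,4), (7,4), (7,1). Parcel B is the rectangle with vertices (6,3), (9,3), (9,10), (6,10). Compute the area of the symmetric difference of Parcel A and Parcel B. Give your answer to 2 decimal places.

|Parcel A| = 36, |Parcel B| = 21, |Parcel A∩Parcel B| = 19.
|Parcel A △ Parcel B| = |Parcel A| + |Parcel B| − 2·|Parcel A∩Parcel B| = 36 + 21 − 38 = 19.00.

19.00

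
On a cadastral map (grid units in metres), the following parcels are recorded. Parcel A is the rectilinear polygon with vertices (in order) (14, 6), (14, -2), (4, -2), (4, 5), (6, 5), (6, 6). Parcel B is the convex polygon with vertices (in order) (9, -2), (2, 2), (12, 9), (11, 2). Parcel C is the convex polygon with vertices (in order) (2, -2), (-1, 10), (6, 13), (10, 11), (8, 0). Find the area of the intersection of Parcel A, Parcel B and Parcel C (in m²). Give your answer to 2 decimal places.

22.46

The intersection is the polygon with vertices (7.714,6), (9.091,6), (8,0), (6.421,-0.526), (4,0.857), (4,3.4).
By the shoelace formula its area is 22.46.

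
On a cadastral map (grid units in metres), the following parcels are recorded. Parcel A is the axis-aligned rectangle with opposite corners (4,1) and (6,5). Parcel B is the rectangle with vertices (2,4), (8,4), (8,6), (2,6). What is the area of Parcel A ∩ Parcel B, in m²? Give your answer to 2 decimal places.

|Parcel A∩Parcel B|: x∈[4,6], y∈[4,5] → 2·1 = 2.

2.00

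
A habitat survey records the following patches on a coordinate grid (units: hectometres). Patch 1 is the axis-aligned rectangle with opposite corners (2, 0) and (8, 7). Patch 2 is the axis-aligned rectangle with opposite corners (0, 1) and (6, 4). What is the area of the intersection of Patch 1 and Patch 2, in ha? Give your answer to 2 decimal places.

12.00

|Patch 1∩Patch 2|: x∈[2,6], y∈[1,4] → 4·3 = 12.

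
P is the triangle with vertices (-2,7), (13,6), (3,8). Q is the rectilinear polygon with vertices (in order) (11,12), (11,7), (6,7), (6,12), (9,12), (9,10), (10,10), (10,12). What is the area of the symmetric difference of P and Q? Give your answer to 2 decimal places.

|P| = 10, |Q| = 23, |P∩Q| = 0.4.
|P △ Q| = |P| + |Q| − 2·|P∩Q| = 10 + 23 − 0.8 = 32.20.

32.20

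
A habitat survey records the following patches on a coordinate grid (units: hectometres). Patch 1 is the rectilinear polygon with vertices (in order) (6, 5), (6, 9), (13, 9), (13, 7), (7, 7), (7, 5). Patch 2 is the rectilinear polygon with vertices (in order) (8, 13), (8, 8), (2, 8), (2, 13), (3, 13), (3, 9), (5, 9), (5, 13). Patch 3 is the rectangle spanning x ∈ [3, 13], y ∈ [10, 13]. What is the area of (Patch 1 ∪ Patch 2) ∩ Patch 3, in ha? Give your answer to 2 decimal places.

9.00

|Patch 1 ∪ Patch 2| = 36.
|(Patch 1 ∪ Patch 2) ∩ Patch 3| = 9.00.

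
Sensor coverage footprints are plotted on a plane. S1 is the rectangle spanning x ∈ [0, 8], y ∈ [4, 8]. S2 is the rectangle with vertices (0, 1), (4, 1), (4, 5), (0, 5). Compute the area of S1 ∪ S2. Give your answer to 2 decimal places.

44.00

By inclusion–exclusion:
Individual areas: |S1| = 32, |S2| = 16.
|S1∩S2|: x∈[0,4], y∈[4,5] → 4·1 = 4.
|S1 ∪ S2| = 48 − 4 = 44.00.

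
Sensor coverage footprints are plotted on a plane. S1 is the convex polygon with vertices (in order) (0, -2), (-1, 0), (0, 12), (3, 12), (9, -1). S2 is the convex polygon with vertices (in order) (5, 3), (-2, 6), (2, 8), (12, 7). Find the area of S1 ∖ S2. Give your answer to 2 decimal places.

66.53

|S1| = 89.5, |S1∩S2| = 22.9741.
|S1 ∖ S2| = |S1| − |S1∩S2| = 89.5 − 22.9741 = 66.53.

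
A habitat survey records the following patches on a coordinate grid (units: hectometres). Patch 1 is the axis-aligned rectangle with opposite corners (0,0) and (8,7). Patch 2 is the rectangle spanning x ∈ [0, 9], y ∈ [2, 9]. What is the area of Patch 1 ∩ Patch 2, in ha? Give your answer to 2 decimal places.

|Patch 1∩Patch 2|: x∈[0,8], y∈[2,7] → 8·5 = 40.

40.00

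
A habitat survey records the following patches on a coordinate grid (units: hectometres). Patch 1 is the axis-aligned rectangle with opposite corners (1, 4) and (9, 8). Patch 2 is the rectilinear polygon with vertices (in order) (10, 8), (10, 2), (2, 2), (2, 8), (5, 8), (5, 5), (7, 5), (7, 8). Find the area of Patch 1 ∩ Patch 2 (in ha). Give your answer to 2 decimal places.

The intersection is the polygon with vertices (9,4), (2,4), (2,8), (5,8), (5,5), (7,5), (7,8), (9,8).
By the shoelace formula its area is 22.00.

22.00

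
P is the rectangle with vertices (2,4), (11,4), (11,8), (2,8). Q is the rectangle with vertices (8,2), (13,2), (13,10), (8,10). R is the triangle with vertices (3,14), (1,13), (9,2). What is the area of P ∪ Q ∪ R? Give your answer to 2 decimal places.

By inclusion–exclusion:
Individual areas: |P| = 36, |Q| = 40, |R| = 15.
|P∩Q|: x∈[8,11], y∈[4,8] → 3·4 = 12.
|P∩R| = 3.6364.
|Q∩R| = 0.3125.
|P∩Q∩R| = 0.
|P ∪ Q ∪ R| = 91 − 15.9489 + 0 = 75.05.

75.05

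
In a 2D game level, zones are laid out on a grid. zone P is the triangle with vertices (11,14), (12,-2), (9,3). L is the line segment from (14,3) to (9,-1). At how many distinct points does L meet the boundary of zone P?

The segment meets the boundary at (10.622,0.297), (11.798,1.238).

2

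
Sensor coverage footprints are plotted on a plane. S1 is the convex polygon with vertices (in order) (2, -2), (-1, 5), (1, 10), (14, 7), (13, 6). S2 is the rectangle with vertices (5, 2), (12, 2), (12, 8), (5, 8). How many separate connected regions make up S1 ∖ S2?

2

S1 ∖ S2 splits into 2 disjoint pieces (area 56.1667, area 2.3252).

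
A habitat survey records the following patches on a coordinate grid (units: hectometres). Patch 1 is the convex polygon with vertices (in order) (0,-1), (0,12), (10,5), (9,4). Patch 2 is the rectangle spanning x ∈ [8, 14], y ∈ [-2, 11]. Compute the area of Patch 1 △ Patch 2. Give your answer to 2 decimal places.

|Patch 1| = 67, |Patch 2| = 78, |Patch 1∩Patch 2| = 3.1778.
|Patch 1 △ Patch 2| = |Patch 1| + |Patch 2| − 2·|Patch 1∩Patch 2| = 67 + 78 − 6.3556 = 138.64.

138.64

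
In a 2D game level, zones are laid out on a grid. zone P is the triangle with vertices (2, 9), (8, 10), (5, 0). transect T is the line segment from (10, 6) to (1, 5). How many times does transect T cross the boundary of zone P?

The segment meets the boundary at (3.25,5.25), (6.69,5.632).

2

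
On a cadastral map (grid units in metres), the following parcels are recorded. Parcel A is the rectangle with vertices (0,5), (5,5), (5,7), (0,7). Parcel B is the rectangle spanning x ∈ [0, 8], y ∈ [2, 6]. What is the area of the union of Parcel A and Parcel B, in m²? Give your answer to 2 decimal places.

By inclusion–exclusion:
Individual areas: |Parcel A| = 10, |Parcel B| = 32.
|Parcel A∩Parcel B|: x∈[0,5], y∈[5,6] → 5·1 = 5.
|Parcel A ∪ Parcel B| = 42 − 5 = 37.00.

37.00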